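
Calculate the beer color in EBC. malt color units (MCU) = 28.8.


SRM = 1.4922·MCU^0.6859;  EBC = SRM·1.97
SRM = 1.4922·28.8^0.6859 = 14.9563
EBC = 14.9563·1.97

29.4639 EBC


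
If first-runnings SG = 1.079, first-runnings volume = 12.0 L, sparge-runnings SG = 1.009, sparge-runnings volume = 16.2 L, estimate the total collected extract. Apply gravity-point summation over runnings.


total = Σ (SG_i − 1)·1000·V_i
first = (1.079 − 1)·1000·12.0 = 948.0000
sparge = (1.009 − 1)·1000·16.2 = 145.8000
total = 948.0000 + 145.8000

1093.8000 gravity·L


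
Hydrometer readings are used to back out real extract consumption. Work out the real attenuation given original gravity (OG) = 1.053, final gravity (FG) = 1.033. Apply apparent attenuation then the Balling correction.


AA = (OG−FG)/(OG−1)·100;  RA = AA·0.8192
AA = (1.053 − 1.033)/(1.053 − 1)·100 = 37.7358
RA = 37.7358·0.8192

30.9132 %


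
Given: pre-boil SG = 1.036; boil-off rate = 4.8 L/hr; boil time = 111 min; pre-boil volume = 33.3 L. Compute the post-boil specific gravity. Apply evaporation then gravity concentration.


V_post = V_pre − rate·(t/60);  SG_post = 1 + (SG_pre−1)·V_pre/V_post
V_post = 33.3 − 4.8·(111/60) = 24.4200
SG_post = 1 + (1.036 − 1)·33.3/24.4200

1.0491


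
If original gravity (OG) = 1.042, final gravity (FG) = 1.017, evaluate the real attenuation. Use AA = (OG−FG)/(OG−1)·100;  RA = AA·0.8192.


AA = (1.042 − 1.017)/(1.042 − 1)·100 = 59.5238
RA = 59.5238·0.8192

48.7619 %


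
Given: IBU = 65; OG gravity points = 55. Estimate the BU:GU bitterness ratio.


BU:GU = IBU / OG_points
BU:GU = 65 / 55

1.1818


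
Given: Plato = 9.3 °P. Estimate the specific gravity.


SG = 259/(259 − P)
SG = 259/(259 − 9.3)

1.0372


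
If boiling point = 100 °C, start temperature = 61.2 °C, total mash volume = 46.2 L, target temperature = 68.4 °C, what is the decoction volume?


V_dec = V_total·(T_target − T_start)/(T_boil − T_start)
V_dec = 46.2·(68.4 − 61.2)/(100 − 61.2)

8.5732 L


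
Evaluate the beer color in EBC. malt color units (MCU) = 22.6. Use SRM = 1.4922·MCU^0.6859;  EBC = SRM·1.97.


SRM = 1.4922·22.6^0.6859 = 12.6651
EBC = 12.6651·1.97

24.9503 EBC


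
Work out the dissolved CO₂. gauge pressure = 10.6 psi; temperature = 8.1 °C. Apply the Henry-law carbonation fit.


vols = (P + 14.695)·(0.01821 + 0.09011·e^(−0.04·T))
vols = (10.6 + 14.695)·(0.01821 + 0.09011·e^(−0.04·8.1))

2.1091 volumes


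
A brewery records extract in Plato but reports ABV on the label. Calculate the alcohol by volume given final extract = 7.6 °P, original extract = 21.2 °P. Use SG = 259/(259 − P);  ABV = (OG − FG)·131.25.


OG = 259/(259 − 21.2) = 1.0892
FG = 259/(259 − 7.6) = 1.0302
ABV = (1.0892 − 1.0302)·131.25

7.7332 % ABV


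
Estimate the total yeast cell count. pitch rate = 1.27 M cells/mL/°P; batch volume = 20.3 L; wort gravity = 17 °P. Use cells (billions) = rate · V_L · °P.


cells = 1.27 · 20.3 · 17

438.2770 billion cells


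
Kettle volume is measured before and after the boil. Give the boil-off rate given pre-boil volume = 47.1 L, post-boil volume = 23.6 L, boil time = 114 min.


rate = (V_pre − V_post) / (t_min/60)
rate = (47.1 − 23.6) / (114/60)

12.3684 L/hr


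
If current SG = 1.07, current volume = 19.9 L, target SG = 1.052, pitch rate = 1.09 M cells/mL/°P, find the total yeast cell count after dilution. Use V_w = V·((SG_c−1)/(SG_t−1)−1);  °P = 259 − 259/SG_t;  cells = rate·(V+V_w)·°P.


V_w = 19.9·((1.07−1)/(1.052−1)−1) = 6.8885
V_final = 19.9 + 6.8885 = 26.7885
°P = 259 − 259/1.052 = 12.8023
cells = 1.09·26.7885·12.8023

373.8192 billion cells


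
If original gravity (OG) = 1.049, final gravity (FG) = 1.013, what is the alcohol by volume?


ABV = (OG − FG) · 131.25
ABV = (1.049 − 1.013) · 131.25

4.7250 % ABV


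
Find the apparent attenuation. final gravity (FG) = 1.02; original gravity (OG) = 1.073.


AA = (OG − FG)/(OG − 1) · 100
AA = (1.073 − 1.02)/(1.073 − 1) · 100

72.6027 %


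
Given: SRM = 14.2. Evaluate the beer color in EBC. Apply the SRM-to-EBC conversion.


EBC = SRM · 1.97
EBC = 14.2 · 1.97

27.9740 EBC


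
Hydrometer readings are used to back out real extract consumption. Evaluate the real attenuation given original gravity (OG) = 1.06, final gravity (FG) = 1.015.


AA = (OG−FG)/(OG−1)·100;  RA = AA·0.8192
AA = (1.06 − 1.015)/(1.06 − 1)·100 = 75.0000
RA = 75.0000·0.8192

61.4400 %


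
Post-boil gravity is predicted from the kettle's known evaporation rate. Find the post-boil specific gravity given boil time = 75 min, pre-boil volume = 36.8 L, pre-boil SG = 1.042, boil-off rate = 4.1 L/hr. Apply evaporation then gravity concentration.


V_post = V_pre − rate·(t/60);  SG_post = 1 + (SG_pre−1)·V_pre/V_post
V_post = 36.8 − 4.1·(75/60) = 31.6750
SG_post = 1 + (1.042 − 1)·36.8/31.6750

1.0488


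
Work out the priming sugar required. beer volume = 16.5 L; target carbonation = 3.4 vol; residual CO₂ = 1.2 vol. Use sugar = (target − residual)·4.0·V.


sugar = (3.4 − 1.2)·4.0·16.5

145.2000 g


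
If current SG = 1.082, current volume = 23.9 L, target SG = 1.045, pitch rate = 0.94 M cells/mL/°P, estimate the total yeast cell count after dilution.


V_w = V·((SG_c−1)/(SG_t−1)−1);  °P = 259 − 259/SG_t;  cells = rate·(V+V_w)·°P
V_w = 23.9·((1.082−1)/(1.045−1)−1) = 19.6511
V_final = 23.9 + 19.6511 = 43.5511
°P = 259 − 259/1.045 = 11.1531
cells = 0.94·43.5511·11.1531

456.5865 billion cells


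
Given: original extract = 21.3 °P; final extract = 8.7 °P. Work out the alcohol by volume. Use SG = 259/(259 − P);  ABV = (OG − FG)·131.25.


OG = 259/(259 − 21.3) = 1.0896
FG = 259/(259 − 8.7) = 1.0348
ABV = (1.0896 − 1.0348)·131.25

7.1991 % ABV


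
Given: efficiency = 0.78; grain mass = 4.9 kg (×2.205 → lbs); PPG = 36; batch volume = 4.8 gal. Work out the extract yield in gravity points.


points = lbs × PPG × eff / vol
lbs = 4.9 × 2.205 = 10.8045
points = 10.8045 × 36 × 0.78 / 4.8

63.2063 points


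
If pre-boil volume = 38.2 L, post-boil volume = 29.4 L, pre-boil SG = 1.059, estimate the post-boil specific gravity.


SG_post = 1 + (SG_pre − 1)·V_pre/V_post
pts_pre = (1.059 − 1)·1000 = 59.0000
pts_post = 59.0000·38.2/29.4 = 76.6599
SG_post = 1 + 76.6599/1000

1.0767


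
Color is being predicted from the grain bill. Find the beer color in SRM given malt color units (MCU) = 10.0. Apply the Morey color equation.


SRM = 1.4922 · MCU^0.6859
SRM = 1.4922 · 10.0^0.6859

7.2398 SRM


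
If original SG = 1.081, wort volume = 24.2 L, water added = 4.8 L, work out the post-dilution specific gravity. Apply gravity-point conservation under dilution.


SG_new = 1 + (SG_old − 1)·V_old/(V_old + V_water)
pts = (1.081 − 1)·1000·24.2/(24.2 + 4.8) = 67.5931
SG_new = 1 + 67.5931/1000

1.0676


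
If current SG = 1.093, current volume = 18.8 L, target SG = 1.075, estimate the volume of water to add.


V_water = V·((SG_curr − 1)/(SG_target − 1) − 1)
V_water = 18.8·((1.093 − 1)/(1.075 − 1) − 1)

4.5120 L


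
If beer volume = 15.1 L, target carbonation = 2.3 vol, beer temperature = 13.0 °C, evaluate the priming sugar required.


residual = 14.695·(0.01821 + 0.09011·e^(−0.04·T));  sugar = (target − residual)·4.0·V
residual = 14.695·(0.01821 + 0.09011·e^(−0.04·13.0)) = 1.0548
sugar = (2.3 − 1.0548)·4.0·15.1

75.2077 g


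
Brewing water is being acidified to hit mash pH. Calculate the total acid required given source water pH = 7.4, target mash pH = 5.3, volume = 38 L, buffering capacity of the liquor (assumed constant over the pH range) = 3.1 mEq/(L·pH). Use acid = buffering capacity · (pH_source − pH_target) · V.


acid = 3.1 · (7.4 − 5.3) · 38

247.3800 mEq


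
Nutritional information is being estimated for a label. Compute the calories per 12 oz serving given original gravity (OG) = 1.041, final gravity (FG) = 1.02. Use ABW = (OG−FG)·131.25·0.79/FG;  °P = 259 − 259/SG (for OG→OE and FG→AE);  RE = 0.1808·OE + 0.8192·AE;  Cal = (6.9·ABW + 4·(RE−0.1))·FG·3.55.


ABW = (1.041 − 1.02)·131.25·0.79/1.02 = 2.1347
OE = 259 − 259/1.041 = 10.2008 °P
AE = 259 − 259/1.02 = 5.0784 °P
RE = 0.1808·10.2008 + 0.8192·5.0784 = 6.0045 °P
Cal = (6.9·2.1347 + 4·(6.0045−0.1))·1.02·3.55

138.8578 kcal


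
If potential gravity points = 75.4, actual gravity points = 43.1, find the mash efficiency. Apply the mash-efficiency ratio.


efficiency = actual / potential × 100
efficiency = 43.1 / 75.4 × 100

57.1618 %


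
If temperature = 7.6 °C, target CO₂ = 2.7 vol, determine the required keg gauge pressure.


psi = vols/(0.01821 + 0.09011·e^(−0.04·T)) − 14.695
psi = 2.7/(0.01821 + 0.09011·e^(−0.04·7.6)) − 14.695

17.1827 psi


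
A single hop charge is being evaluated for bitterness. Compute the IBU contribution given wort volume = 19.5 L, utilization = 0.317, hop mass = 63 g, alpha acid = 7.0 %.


IBU = (α/100)·mass·U·1000 / V
IBU = (7.0/100)·63·0.317·1000 / 19.5

71.6908 IBU


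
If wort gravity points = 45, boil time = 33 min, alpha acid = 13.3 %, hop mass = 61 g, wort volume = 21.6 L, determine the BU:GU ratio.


U = 1.65·0.000125^(GP/1000)·(1−e^(−0.04t))/4.15;  IBU = (α/100)·m·U·1000/V;  BU:GU = IBU/GP
U = 1.65·0.000125^(45/1000)·(1−e^(−0.04·33))/4.15 = 0.1945
IBU = (13.3/100)·61·0.1945·1000/21.6 = 73.0379
BU:GU = 73.0379/45

1.6231


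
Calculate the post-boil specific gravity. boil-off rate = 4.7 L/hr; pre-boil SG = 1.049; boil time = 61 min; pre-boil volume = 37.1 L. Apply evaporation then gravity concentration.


V_post = V_pre − rate·(t/60);  SG_post = 1 + (SG_pre−1)·V_pre/V_post
V_post = 37.1 − 4.7·(61/60) = 32.3217
SG_post = 1 + (1.049 − 1)·37.1/32.3217

1.0562


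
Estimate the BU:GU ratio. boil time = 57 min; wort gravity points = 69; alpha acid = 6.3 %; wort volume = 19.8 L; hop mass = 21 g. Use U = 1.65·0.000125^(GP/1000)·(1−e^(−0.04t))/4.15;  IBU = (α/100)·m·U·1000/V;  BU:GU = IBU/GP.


U = 1.65·0.000125^(69/1000)·(1−e^(−0.04·57))/4.15 = 0.1920
IBU = (6.3/100)·21·0.1920·1000/19.8 = 12.8279
BU:GU = 12.8279/69

0.1859


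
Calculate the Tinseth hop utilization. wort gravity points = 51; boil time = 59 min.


U = 1.65·0.000125^(GP/1000) · (1 − e^(−0.04·t))/4.15
bigness = 1.65·0.000125^(51/1000) = 1.0433
boil_factor = (1 − e^(−0.04·59))/4.15 = 0.2182
U = 1.0433 · 0.2182

0.2277


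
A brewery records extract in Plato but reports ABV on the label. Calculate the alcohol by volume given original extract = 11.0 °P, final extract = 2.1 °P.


SG = 259/(259 − P);  ABV = (OG − FG)·131.25
OG = 259/(259 − 11.0) = 1.0444
FG = 259/(259 − 2.1) = 1.0082
ABV = (1.0444 − 1.0082)·131.25

4.7487 % ABV


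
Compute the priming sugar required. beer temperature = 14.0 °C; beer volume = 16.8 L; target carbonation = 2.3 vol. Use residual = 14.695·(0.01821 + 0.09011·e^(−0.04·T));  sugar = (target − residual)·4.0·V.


residual = 14.695·(0.01821 + 0.09011·e^(−0.04·14.0)) = 1.0240
sugar = (2.3 − 1.0240)·4.0·16.8

85.7491 g


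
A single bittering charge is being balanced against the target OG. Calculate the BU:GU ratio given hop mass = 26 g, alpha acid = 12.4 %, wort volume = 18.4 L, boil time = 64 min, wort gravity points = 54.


U = 1.65·0.000125^(GP/1000)·(1−e^(−0.04t))/4.15;  IBU = (α/100)·m·U·1000/V;  BU:GU = IBU/GP
U = 1.65·0.000125^(54/1000)·(1−e^(−0.04·64))/4.15 = 0.2258
IBU = (12.4/100)·26·0.2258·1000/18.4 = 39.5644
BU:GU = 39.5644/54

0.7327


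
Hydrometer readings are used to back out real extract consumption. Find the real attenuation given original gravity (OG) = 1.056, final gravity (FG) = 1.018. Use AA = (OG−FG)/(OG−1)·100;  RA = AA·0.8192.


AA = (1.056 − 1.018)/(1.056 − 1)·100 = 67.8571
RA = 67.8571·0.8192

55.5886 %


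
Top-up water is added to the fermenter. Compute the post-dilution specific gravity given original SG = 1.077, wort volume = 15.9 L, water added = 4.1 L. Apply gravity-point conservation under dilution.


SG_new = 1 + (SG_old − 1)·V_old/(V_old + V_water)
pts = (1.077 − 1)·1000·15.9/(15.9 + 4.1) = 61.2150
SG_new = 1 + 61.2150/1000

1.0612


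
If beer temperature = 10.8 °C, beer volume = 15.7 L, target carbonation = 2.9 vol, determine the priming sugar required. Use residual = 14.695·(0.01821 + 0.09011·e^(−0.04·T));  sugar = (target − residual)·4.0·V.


residual = 14.695·(0.01821 + 0.09011·e^(−0.04·10.8)) = 1.1273
sugar = (2.9 − 1.1273)·4.0·15.7

111.3282 g


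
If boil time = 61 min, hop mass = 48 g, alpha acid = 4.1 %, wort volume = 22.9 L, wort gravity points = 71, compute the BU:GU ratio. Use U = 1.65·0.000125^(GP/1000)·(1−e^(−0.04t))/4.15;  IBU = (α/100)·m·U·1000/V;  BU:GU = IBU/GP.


U = 1.65·0.000125^(71/1000)·(1−e^(−0.04·61))/4.15 = 0.1917
IBU = (4.1/100)·48·0.1917·1000/22.9 = 16.4778
BU:GU = 16.4778/71

0.2321


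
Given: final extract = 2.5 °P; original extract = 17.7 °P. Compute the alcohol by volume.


SG = 259/(259 − P);  ABV = (OG − FG)·131.25
OG = 259/(259 − 17.7) = 1.0734
FG = 259/(259 − 2.5) = 1.0097
ABV = (1.0734 − 1.0097)·131.25

8.3483 % ABV


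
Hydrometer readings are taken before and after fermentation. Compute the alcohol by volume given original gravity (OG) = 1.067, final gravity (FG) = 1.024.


ABV = (OG − FG) · 131.25
ABV = (1.067 − 1.024) · 131.25

5.6437 % ABV


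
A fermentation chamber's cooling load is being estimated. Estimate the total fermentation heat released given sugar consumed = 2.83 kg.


Q = m_sugar · 590 kJ/kg
Q = 2.83 · 590

1669.7000 kJ


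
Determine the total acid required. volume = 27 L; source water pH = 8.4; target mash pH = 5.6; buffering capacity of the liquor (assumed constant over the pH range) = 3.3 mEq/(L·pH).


acid = buffering capacity · (pH_source − pH_target) · V
acid = 3.3 · (8.4 − 5.6) · 27

249.4800 mEq


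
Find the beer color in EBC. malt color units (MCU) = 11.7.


SRM = 1.4922·MCU^0.6859;  EBC = SRM·1.97
SRM = 1.4922·11.7^0.6859 = 8.0630
EBC = 8.0630·1.97

15.8841 EBC


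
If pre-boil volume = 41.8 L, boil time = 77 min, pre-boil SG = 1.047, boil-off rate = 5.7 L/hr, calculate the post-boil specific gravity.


V_post = V_pre − rate·(t/60);  SG_post = 1 + (SG_pre−1)·V_pre/V_post
V_post = 41.8 − 5.7·(77/60) = 34.4850
SG_post = 1 + (1.047 − 1)·41.8/34.4850

1.0570


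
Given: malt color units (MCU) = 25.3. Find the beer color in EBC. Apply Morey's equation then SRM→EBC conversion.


SRM = 1.4922·MCU^0.6859;  EBC = SRM·1.97
SRM = 1.4922·25.3^0.6859 = 13.6845
EBC = 13.6845·1.97

26.9584 EBC


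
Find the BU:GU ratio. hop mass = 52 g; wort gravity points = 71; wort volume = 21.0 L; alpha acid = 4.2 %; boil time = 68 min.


U = 1.65·0.000125^(GP/1000)·(1−e^(−0.04t))/4.15;  IBU = (α/100)·m·U·1000/V;  BU:GU = IBU/GP
U = 1.65·0.000125^(71/1000)·(1−e^(−0.04·68))/4.15 = 0.1962
IBU = (4.2/100)·52·0.1962·1000/21.0 = 20.4059
BU:GU = 20.4059/71

0.2874


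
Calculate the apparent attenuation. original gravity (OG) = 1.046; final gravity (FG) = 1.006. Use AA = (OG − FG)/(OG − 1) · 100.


AA = (1.046 − 1.006)/(1.046 − 1) · 100

86.9565 %


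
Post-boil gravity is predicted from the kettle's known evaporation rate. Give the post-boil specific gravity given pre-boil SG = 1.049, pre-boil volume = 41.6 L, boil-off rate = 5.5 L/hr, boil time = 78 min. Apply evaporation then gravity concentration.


V_post = V_pre − rate·(t/60);  SG_post = 1 + (SG_pre−1)·V_pre/V_post
V_post = 41.6 − 5.5·(78/60) = 34.4500
SG_post = 1 + (1.049 − 1)·41.6/34.4500

1.0592


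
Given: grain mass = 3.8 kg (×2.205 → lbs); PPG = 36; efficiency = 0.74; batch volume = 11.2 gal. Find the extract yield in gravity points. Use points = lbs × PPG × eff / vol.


lbs = 3.8 × 2.205 = 8.3790
points = 8.3790 × 36 × 0.74 / 11.2

19.9301 points


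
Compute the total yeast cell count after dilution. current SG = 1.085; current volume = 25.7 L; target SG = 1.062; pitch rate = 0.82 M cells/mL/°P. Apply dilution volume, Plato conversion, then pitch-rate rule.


V_w = V·((SG_c−1)/(SG_t−1)−1);  °P = 259 − 259/SG_t;  cells = rate·(V+V_w)·°P
V_w = 25.7·((1.085−1)/(1.062−1)−1) = 9.5339
V_final = 25.7 + 9.5339 = 35.2339
°P = 259 − 259/1.062 = 15.1205
cells = 0.82·35.2339·15.1205

436.8589 billion cells


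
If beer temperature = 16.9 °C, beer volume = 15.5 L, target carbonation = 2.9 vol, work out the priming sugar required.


residual = 14.695·(0.01821 + 0.09011·e^(−0.04·T));  sugar = (target − residual)·4.0·V
residual = 14.695·(0.01821 + 0.09011·e^(−0.04·16.9)) = 0.9411
sugar = (2.9 − 0.9411)·4.0·15.5

121.4499 g


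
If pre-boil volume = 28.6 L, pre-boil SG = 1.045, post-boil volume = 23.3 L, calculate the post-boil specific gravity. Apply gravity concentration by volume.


SG_post = 1 + (SG_pre − 1)·V_pre/V_post
pts_pre = (1.045 − 1)·1000 = 45.0000
pts_post = 45.0000·28.6/23.3 = 55.2361
SG_post = 1 + 55.2361/1000

1.0552


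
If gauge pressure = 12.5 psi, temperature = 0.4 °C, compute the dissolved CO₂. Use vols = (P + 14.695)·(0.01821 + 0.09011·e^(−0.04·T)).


vols = (12.5 + 14.695)·(0.01821 + 0.09011·e^(−0.04·0.4))

2.9069 volumes


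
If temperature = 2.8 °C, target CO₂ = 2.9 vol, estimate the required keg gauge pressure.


psi = vols/(0.01821 + 0.09011·e^(−0.04·T)) − 14.695
psi = 2.9/(0.01821 + 0.09011·e^(−0.04·2.8)) − 14.695

14.6655 psi


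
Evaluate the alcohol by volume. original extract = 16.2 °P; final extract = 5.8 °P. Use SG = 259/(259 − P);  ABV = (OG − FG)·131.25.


OG = 259/(259 − 16.2) = 1.0667
FG = 259/(259 − 5.8) = 1.0229
ABV = (1.0667 − 1.0229)·131.25

5.7507 % ABV


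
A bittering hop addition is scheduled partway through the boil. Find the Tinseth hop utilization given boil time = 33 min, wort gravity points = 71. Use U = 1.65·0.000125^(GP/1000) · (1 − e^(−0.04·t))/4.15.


bigness = 1.65·0.000125^(71/1000) = 0.8717
boil_factor = (1 − e^(−0.04·33))/4.15 = 0.1766
U = 0.8717 · 0.1766

0.1539


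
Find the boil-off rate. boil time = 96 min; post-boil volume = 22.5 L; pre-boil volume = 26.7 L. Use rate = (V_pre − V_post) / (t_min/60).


rate = (26.7 − 22.5) / (96/60)

2.6250 L/hr


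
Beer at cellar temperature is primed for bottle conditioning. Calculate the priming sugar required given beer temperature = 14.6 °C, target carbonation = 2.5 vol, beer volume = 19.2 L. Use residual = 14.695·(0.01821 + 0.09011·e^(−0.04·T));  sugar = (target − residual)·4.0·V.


residual = 14.695·(0.01821 + 0.09011·e^(−0.04·14.6)) = 1.0060
sugar = (2.5 − 1.0060)·4.0·19.2

114.7365 g


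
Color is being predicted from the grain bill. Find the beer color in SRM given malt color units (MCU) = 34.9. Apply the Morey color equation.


SRM = 1.4922 · MCU^0.6859
SRM = 1.4922 · 34.9^0.6859

17.0628 SRM


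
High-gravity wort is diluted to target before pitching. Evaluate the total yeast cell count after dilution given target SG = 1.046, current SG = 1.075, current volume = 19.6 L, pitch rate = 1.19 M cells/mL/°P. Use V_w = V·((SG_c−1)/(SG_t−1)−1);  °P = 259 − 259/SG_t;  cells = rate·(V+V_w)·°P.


V_w = 19.6·((1.075−1)/(1.046−1)−1) = 12.3565
V_final = 19.6 + 12.3565 = 31.9565
°P = 259 − 259/1.046 = 11.3901
cells = 1.19·31.9565·11.3901

433.1441 billion cells


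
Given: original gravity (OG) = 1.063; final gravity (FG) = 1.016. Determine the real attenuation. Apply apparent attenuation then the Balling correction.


AA = (OG−FG)/(OG−1)·100;  RA = AA·0.8192
AA = (1.063 − 1.016)/(1.063 − 1)·100 = 74.6032
RA = 74.6032·0.8192

61.1149 %


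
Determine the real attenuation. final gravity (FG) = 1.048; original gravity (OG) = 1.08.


AA = (OG−FG)/(OG−1)·100;  RA = AA·0.8192
AA = (1.08 − 1.048)/(1.08 − 1)·100 = 40.0000
RA = 40.0000·0.8192

32.7680 %


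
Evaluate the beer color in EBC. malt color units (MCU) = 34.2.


SRM = 1.4922·MCU^0.6859;  EBC = SRM·1.97
SRM = 1.4922·34.2^0.6859 = 16.8273
EBC = 16.8273·1.97

33.1499 EBC


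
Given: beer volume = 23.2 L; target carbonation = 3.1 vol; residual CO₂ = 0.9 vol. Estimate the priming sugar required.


sugar = (target − residual)·4.0·V
sugar = (3.1 − 0.9)·4.0·23.2

204.1600 g


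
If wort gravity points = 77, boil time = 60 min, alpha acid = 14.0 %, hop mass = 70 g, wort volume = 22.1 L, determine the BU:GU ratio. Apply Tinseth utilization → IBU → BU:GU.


U = 1.65·0.000125^(GP/1000)·(1−e^(−0.04t))/4.15;  IBU = (α/100)·m·U·1000/V;  BU:GU = IBU/GP
U = 1.65·0.000125^(77/1000)·(1−e^(−0.04·60))/4.15 = 0.1810
IBU = (14.0/100)·70·0.1810·1000/22.1 = 80.2473
BU:GU = 80.2473/77

1.0422


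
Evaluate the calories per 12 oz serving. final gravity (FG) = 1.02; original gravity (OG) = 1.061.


ABW = (OG−FG)·131.25·0.79/FG;  °P = 259 − 259/SG (for OG→OE and FG→AE);  RE = 0.1808·OE + 0.8192·AE;  Cal = (6.9·ABW + 4·(RE−0.1))·FG·3.55
ABW = (1.061 − 1.02)·131.25·0.79/1.02 = 4.1678
OE = 259 − 259/1.061 = 14.8907 °P
AE = 259 − 259/1.02 = 5.0784 °P
RE = 0.1808·14.8907 + 0.8192·5.0784 = 6.8525 °P
Cal = (6.9·4.1678 + 4·(6.8525−0.1))·1.02·3.55

201.9358 kcal


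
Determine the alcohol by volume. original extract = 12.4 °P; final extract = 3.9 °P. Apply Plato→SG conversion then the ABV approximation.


SG = 259/(259 − P);  ABV = (OG − FG)·131.25
OG = 259/(259 − 12.4) = 1.0503
FG = 259/(259 − 3.9) = 1.0153
ABV = (1.0503 − 1.0153)·131.25

4.5932 % ABV


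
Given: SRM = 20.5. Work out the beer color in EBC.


EBC = SRM · 1.97
EBC = 20.5 · 1.97

40.3850 EBC


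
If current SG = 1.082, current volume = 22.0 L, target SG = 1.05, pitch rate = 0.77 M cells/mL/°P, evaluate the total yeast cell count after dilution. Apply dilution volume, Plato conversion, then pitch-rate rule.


V_w = V·((SG_c−1)/(SG_t−1)−1);  °P = 259 − 259/SG_t;  cells = rate·(V+V_w)·°P
V_w = 22.0·((1.082−1)/(1.05−1)−1) = 14.0800
V_final = 22.0 + 14.0800 = 36.0800
°P = 259 − 259/1.05 = 12.3333
cells = 0.77·36.0800·12.3333

342.6397 billion cells


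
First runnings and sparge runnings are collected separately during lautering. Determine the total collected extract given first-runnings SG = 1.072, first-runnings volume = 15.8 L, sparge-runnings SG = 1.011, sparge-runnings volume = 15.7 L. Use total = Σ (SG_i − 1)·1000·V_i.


first = (1.072 − 1)·1000·15.8 = 1137.6000
sparge = (1.011 − 1)·1000·15.7 = 172.7000
total = 1137.6000 + 172.7000

1310.3000 gravity·L


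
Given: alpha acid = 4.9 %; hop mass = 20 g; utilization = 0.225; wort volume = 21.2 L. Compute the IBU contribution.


IBU = (α/100)·mass·U·1000 / V
IBU = (4.9/100)·20·0.225·1000 / 21.2

10.4009 IBU


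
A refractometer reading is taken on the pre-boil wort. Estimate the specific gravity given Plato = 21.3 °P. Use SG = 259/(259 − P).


SG = 259/(259 − 21.3)

1.0896


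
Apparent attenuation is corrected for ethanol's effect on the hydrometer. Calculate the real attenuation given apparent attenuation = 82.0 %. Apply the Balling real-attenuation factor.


RA = AA · 0.8192
RA = 82.0 · 0.8192

67.1744 %


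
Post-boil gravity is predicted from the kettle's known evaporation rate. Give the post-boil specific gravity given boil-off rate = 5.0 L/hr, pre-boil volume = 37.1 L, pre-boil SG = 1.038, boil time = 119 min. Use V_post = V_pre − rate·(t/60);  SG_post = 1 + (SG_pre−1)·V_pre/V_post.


V_post = 37.1 − 5.0·(119/60) = 27.1833
SG_post = 1 + (1.038 − 1)·37.1/27.1833

1.0519


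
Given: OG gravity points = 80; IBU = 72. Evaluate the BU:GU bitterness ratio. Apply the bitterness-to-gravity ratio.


BU:GU = IBU / OG_points
BU:GU = 72 / 80

0.9000


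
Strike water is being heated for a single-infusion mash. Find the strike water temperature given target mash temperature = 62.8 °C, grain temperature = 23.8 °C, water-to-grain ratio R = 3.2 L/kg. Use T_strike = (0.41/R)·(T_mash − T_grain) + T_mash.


T_strike = (0.41/3.2)·(62.8 − 23.8) + 62.8

67.7969 °C


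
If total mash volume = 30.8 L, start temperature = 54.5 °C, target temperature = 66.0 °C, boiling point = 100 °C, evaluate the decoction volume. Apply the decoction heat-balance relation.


V_dec = V_total·(T_target − T_start)/(T_boil − T_start)
V_dec = 30.8·(66.0 − 54.5)/(100 − 54.5)

7.7846 L


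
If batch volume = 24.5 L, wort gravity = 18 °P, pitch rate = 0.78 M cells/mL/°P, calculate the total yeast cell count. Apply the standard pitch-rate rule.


cells (billions) = rate · V_L · °P
cells = 0.78 · 24.5 · 18

343.9800 billion cells


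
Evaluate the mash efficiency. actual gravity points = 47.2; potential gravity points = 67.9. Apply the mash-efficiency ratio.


efficiency = actual / potential × 100
efficiency = 47.2 / 67.9 × 100

69.5140 %


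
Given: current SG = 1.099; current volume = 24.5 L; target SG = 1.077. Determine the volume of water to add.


V_water = V·((SG_curr − 1)/(SG_target − 1) − 1)
V_water = 24.5·((1.099 − 1)/(1.077 − 1) − 1)

7.0000 L


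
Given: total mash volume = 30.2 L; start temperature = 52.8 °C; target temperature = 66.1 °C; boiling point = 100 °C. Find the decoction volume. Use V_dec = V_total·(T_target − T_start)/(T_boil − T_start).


V_dec = 30.2·(66.1 − 52.8)/(100 − 52.8)

8.5097 L


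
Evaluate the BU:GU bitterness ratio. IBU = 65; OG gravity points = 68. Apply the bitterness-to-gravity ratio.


BU:GU = IBU / OG_points
BU:GU = 65 / 68

0.9559


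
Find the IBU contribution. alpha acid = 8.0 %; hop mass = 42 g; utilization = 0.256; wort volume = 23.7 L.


IBU = (α/100)·mass·U·1000 / V
IBU = (8.0/100)·42·0.256·1000 / 23.7

36.2937 IBU


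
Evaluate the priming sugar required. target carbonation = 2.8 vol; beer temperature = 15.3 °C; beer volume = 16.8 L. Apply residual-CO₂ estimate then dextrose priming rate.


residual = 14.695·(0.01821 + 0.09011·e^(−0.04·T));  sugar = (target − residual)·4.0·V
residual = 14.695·(0.01821 + 0.09011·e^(−0.04·15.3)) = 0.9856
sugar = (2.8 − 0.9856)·4.0·16.8

121.9246 g


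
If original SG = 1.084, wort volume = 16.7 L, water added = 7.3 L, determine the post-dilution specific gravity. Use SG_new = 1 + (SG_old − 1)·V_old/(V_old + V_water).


pts = (1.084 − 1)·1000·16.7/(16.7 + 7.3) = 58.4500
SG_new = 1 + 58.4500/1000

1.0585


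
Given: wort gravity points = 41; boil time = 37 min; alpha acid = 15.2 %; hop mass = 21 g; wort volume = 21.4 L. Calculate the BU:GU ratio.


U = 1.65·0.000125^(GP/1000)·(1−e^(−0.04t))/4.15;  IBU = (α/100)·m·U·1000/V;  BU:GU = IBU/GP
U = 1.65·0.000125^(41/1000)·(1−e^(−0.04·37))/4.15 = 0.2124
IBU = (15.2/100)·21·0.2124·1000/21.4 = 31.6869
BU:GU = 31.6869/41

0.7729


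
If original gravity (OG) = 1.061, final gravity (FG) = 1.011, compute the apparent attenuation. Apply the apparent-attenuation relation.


AA = (OG − FG)/(OG − 1) · 100
AA = (1.061 − 1.011)/(1.061 − 1) · 100

81.9672 %


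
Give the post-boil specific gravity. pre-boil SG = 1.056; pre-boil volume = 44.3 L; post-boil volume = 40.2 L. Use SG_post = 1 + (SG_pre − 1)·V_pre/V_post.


pts_pre = (1.056 − 1)·1000 = 56.0000
pts_post = 56.0000·44.3/40.2 = 61.7114
SG_post = 1 + 61.7114/1000

1.0617


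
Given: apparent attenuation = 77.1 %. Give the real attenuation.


RA = AA · 0.8192
RA = 77.1 · 0.8192

63.1603 %


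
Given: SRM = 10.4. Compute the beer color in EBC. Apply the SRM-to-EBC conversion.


EBC = SRM · 1.97
EBC = 10.4 · 1.97

20.4880 EBC


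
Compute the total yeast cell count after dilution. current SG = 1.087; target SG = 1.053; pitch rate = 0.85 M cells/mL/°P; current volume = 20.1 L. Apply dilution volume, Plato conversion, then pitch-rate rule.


V_w = V·((SG_c−1)/(SG_t−1)−1);  °P = 259 − 259/SG_t;  cells = rate·(V+V_w)·°P
V_w = 20.1·((1.087−1)/(1.053−1)−1) = 12.8943
V_final = 20.1 + 12.8943 = 32.9943
°P = 259 − 259/1.053 = 13.0361
cells = 0.85·32.9943·13.0361

365.5995 billion cells


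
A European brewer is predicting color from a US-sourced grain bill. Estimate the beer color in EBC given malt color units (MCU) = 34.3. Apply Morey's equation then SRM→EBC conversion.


SRM = 1.4922·MCU^0.6859;  EBC = SRM·1.97
SRM = 1.4922·34.3^0.6859 = 16.8611
EBC = 16.8611·1.97

33.2163 EBC


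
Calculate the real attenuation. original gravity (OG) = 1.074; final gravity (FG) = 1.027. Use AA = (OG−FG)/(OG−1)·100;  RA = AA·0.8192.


AA = (1.074 − 1.027)/(1.074 − 1)·100 = 63.5135
RA = 63.5135·0.8192

52.0303 %


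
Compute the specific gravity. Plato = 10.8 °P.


SG = 259/(259 − P)
SG = 259/(259 − 10.8)

1.0435


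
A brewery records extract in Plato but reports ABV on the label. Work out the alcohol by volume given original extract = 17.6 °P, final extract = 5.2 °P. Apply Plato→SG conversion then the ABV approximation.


SG = 259/(259 − P);  ABV = (OG − FG)·131.25
OG = 259/(259 − 17.6) = 1.0729
FG = 259/(259 − 5.2) = 1.0205
ABV = (1.0729 − 1.0205)·131.25

6.8801 % ABV


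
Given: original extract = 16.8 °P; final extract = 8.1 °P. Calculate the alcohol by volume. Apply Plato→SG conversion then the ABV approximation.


SG = 259/(259 − P);  ABV = (OG − FG)·131.25
OG = 259/(259 − 16.8) = 1.0694
FG = 259/(259 − 8.1) = 1.0323
ABV = (1.0694 − 1.0323)·131.25

4.8668 % ABV


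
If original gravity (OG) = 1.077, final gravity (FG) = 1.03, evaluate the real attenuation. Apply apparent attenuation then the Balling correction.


AA = (OG−FG)/(OG−1)·100;  RA = AA·0.8192
AA = (1.077 − 1.03)/(1.077 − 1)·100 = 61.0390
RA = 61.0390·0.8192

50.0031 %


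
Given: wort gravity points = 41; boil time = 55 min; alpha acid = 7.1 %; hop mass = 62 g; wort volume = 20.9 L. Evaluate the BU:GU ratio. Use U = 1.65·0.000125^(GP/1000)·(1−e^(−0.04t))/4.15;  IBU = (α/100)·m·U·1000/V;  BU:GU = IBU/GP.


U = 1.65·0.000125^(41/1000)·(1−e^(−0.04·55))/4.15 = 0.2446
IBU = (7.1/100)·62·0.2446·1000/20.9 = 51.5123
BU:GU = 51.5123/41

1.2564


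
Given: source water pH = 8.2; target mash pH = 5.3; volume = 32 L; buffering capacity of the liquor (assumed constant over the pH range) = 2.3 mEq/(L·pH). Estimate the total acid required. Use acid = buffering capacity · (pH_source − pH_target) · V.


acid = 2.3 · (8.2 − 5.3) · 32

213.4400 mEq


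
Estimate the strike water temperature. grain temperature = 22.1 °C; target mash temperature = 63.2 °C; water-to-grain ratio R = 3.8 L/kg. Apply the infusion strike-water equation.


T_strike = (0.41/R)·(T_mash − T_grain) + T_mash
T_strike = (0.41/3.8)·(63.2 − 22.1) + 63.2

67.6345 °C


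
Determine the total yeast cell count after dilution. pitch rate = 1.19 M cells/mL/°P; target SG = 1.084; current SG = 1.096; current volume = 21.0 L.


V_w = V·((SG_c−1)/(SG_t−1)−1);  °P = 259 − 259/SG_t;  cells = rate·(V+V_w)·°P
V_w = 21.0·((1.096−1)/(1.084−1)−1) = 3.0000
V_final = 21.0 + 3.0000 = 24.0000
°P = 259 − 259/1.084 = 20.0701
cells = 1.19·24.0000·20.0701

573.2024 billion cells


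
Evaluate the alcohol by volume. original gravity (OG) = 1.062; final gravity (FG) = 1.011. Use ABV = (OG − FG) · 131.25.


ABV = (1.062 − 1.011) · 131.25

6.6938 % ABV


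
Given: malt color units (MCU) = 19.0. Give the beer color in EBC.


SRM = 1.4922·MCU^0.6859;  EBC = SRM·1.97
SRM = 1.4922·19.0^0.6859 = 11.2441
EBC = 11.2441·1.97

22.1508 EBC


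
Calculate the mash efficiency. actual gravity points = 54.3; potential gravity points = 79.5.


efficiency = actual / potential × 100
efficiency = 54.3 / 79.5 × 100

68.3019 %


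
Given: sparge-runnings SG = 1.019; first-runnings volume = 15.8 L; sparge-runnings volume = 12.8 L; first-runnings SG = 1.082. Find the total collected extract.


total = Σ (SG_i − 1)·1000·V_i
first = (1.082 − 1)·1000·15.8 = 1295.6000
sparge = (1.019 − 1)·1000·12.8 = 243.2000
total = 1295.6000 + 243.2000

1538.8000 gravity·L


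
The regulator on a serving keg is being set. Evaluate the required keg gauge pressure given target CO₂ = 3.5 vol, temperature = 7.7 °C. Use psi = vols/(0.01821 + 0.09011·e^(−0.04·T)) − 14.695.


psi = 3.5/(0.01821 + 0.09011·e^(−0.04·7.7)) − 14.695

26.7579 psi


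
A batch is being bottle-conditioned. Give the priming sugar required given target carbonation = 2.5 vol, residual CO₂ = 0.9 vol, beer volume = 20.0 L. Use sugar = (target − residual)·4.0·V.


sugar = (2.5 − 0.9)·4.0·20.0

128.0000 g


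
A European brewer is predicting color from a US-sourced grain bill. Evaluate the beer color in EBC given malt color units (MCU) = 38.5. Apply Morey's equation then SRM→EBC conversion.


SRM = 1.4922·MCU^0.6859;  EBC = SRM·1.97
SRM = 1.4922·38.5^0.6859 = 18.2513
EBC = 18.2513·1.97

35.9551 EBC


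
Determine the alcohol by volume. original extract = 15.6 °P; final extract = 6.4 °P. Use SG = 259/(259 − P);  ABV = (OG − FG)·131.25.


OG = 259/(259 − 15.6) = 1.0641
FG = 259/(259 − 6.4) = 1.0253
ABV = (1.0641 − 1.0253)·131.25

5.0867 % ABV


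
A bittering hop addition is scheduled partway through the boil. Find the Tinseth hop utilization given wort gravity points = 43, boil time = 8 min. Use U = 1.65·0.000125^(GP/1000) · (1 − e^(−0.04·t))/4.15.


bigness = 1.65·0.000125^(43/1000) = 1.1211
boil_factor = (1 − e^(−0.04·8))/4.15 = 0.0660
U = 1.1211 · 0.0660

0.0740


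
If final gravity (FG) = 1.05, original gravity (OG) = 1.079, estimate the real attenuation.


AA = (OG−FG)/(OG−1)·100;  RA = AA·0.8192
AA = (1.079 − 1.05)/(1.079 − 1)·100 = 36.7089
RA = 36.7089·0.8192

30.0719 %


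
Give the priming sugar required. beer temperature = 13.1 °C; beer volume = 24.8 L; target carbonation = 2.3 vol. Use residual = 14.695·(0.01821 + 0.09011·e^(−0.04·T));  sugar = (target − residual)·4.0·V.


residual = 14.695·(0.01821 + 0.09011·e^(−0.04·13.1)) = 1.0517
sugar = (2.3 − 1.0517)·4.0·24.8

123.8316 g


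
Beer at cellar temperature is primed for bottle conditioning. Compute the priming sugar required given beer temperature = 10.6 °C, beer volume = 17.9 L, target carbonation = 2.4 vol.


residual = 14.695·(0.01821 + 0.09011·e^(−0.04·T));  sugar = (target − residual)·4.0·V
residual = 14.695·(0.01821 + 0.09011·e^(−0.04·10.6)) = 1.1342
sugar = (2.4 − 1.1342)·4.0·17.9

90.6340 g


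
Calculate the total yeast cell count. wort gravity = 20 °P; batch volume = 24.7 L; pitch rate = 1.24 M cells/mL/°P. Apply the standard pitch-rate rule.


cells (billions) = rate · V_L · °P
cells = 1.24 · 24.7 · 20

612.5600 billion cells


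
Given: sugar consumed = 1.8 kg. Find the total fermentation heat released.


Q = m_sugar · 590 kJ/kg
Q = 1.8 · 590

1062.0000 kJ


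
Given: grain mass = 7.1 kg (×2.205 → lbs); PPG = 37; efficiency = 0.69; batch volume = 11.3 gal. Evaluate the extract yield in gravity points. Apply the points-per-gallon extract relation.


points = lbs × PPG × eff / vol
lbs = 7.1 × 2.205 = 15.6555
points = 15.6555 × 37 × 0.69 / 11.3

35.3703 points


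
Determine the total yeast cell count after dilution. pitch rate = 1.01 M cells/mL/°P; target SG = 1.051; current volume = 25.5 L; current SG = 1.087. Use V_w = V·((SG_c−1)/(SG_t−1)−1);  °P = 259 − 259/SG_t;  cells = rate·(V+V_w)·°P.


V_w = 25.5·((1.087−1)/(1.051−1)−1) = 18.0000
V_final = 25.5 + 18.0000 = 43.5000
°P = 259 − 259/1.051 = 12.5680
cells = 1.01·43.5000·12.5680

552.1764 billion cells


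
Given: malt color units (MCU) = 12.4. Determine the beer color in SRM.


SRM = 1.4922 · MCU^0.6859
SRM = 1.4922 · 12.4^0.6859

8.3908 SRM


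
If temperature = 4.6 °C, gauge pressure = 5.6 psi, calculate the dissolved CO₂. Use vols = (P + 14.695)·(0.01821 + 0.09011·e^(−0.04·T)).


vols = (5.6 + 14.695)·(0.01821 + 0.09011·e^(−0.04·4.6))

1.8910 volumes


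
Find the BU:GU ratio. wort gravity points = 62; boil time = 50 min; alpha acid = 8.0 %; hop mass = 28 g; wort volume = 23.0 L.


U = 1.65·0.000125^(GP/1000)·(1−e^(−0.04t))/4.15;  IBU = (α/100)·m·U·1000/V;  BU:GU = IBU/GP
U = 1.65·0.000125^(62/1000)·(1−e^(−0.04·50))/4.15 = 0.1969
IBU = (8.0/100)·28·0.1969·1000/23.0 = 19.1784
BU:GU = 19.1784/62

0.3093


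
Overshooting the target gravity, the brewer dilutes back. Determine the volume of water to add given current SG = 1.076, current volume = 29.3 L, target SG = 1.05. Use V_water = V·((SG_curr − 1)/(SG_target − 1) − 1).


V_water = 29.3·((1.076 − 1)/(1.05 − 1) − 1)

15.2360 L


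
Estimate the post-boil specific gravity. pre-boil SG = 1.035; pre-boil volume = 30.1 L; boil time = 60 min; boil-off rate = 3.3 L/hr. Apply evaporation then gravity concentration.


V_post = V_pre − rate·(t/60);  SG_post = 1 + (SG_pre−1)·V_pre/V_post
V_post = 30.1 − 3.3·(60/60) = 26.8000
SG_post = 1 + (1.035 − 1)·30.1/26.8000

1.0393


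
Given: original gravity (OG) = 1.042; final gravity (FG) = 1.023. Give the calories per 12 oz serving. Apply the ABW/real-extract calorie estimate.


ABW = (OG−FG)·131.25·0.79/FG;  °P = 259 − 259/SG (for OG→OE and FG→AE);  RE = 0.1808·OE + 0.8192·AE;  Cal = (6.9·ABW + 4·(RE−0.1))·FG·3.55
ABW = (1.042 − 1.023)·131.25·0.79/1.023 = 1.9258
OE = 259 − 259/1.042 = 10.4395 °P
AE = 259 − 259/1.023 = 5.8231 °P
RE = 0.1808·10.4395 + 0.8192·5.8231 = 6.6577 °P
Cal = (6.9·1.9258 + 4·(6.6577−0.1))·1.023·3.55

143.5182 kcal


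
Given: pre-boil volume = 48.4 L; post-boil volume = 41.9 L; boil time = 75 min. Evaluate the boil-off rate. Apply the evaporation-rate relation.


rate = (V_pre − V_post) / (t_min/60)
rate = (48.4 − 41.9) / (75/60)

5.2000 L/hr


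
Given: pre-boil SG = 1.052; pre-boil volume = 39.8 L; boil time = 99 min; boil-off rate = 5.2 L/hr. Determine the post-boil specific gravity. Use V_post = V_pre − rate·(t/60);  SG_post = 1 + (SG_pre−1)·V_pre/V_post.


V_post = 39.8 − 5.2·(99/60) = 31.2200
SG_post = 1 + (1.052 − 1)·39.8/31.2200

1.0663


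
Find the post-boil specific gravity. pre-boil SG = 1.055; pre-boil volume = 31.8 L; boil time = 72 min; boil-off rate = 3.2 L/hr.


V_post = V_pre − rate·(t/60);  SG_post = 1 + (SG_pre−1)·V_pre/V_post
V_post = 31.8 − 3.2·(72/60) = 27.9600
SG_post = 1 + (1.055 − 1)·31.8/27.9600

1.0626


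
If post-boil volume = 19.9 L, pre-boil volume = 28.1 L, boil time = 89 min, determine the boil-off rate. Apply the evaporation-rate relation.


rate = (V_pre − V_post) / (t_min/60)
rate = (28.1 − 19.9) / (89/60)

5.5281 L/hr


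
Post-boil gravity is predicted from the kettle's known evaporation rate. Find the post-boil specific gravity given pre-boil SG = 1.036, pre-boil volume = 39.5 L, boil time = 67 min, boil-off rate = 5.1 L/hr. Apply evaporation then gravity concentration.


V_post = V_pre − rate·(t/60);  SG_post = 1 + (SG_pre−1)·V_pre/V_post
V_post = 39.5 − 5.1·(67/60) = 33.8050
SG_post = 1 + (1.036 − 1)·39.5/33.8050

1.0421


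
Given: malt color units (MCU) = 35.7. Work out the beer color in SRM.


SRM = 1.4922 · MCU^0.6859
SRM = 1.4922 · 35.7^0.6859

17.3301 SRM
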